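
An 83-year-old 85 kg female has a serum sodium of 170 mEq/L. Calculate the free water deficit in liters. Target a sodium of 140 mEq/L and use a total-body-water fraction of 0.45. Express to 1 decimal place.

8.2 L

TBW = 0.45 · 85 = 38.25 L
Free water deficit = TBW · (Na/140 − 1)
= 38.25 · (170/140 − 1)
= 38.25 · 0.2143
= 8.2 L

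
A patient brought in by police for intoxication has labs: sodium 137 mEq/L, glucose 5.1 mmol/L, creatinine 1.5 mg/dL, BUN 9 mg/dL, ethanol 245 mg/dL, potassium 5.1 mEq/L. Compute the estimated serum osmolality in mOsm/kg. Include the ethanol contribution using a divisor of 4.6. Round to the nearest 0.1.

335.6 mOsm/kg

Calculated osmolality = 2·Na + glucose + BUN/2.8 + ethanol/4.6
= 2·137 + 5.1 + 9/2.8 + 245/4.6
= 274 + 5.10 + 3.21 + 53.26
= 335.57 mOsm/kg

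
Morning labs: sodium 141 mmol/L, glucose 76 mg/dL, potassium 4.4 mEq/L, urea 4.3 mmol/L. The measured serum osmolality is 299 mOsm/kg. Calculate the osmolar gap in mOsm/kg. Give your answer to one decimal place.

Calculated osmolality = 2·Na + glucose/18 + urea
= 2·141 + 76/18 + 4.3
= 282 + 4.22 + 4.30
= 290.52 mOsm/kg ≈ 290.5 mOsm/kg
Osmolar gap = measured − calculated = 299 − 290.5 = 8.5 mOsm/kg

8.5 mOsm/kg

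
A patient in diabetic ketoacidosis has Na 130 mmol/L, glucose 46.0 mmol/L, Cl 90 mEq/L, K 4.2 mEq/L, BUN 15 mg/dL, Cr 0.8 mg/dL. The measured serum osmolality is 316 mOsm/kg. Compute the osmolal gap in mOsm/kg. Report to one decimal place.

Calculated osmolality = 2·Na + glucose + BUN/2.8
= 2·130 + 46 + 15/2.8
= 260 + 46 + 5.36
= 311.36 mOsm/kg ≈ 311.4 mOsm/kg
Osmolar gap = measured − calculated = 316 − 311.4 = 4.6 mOsm/kg

4.6 mOsm/kg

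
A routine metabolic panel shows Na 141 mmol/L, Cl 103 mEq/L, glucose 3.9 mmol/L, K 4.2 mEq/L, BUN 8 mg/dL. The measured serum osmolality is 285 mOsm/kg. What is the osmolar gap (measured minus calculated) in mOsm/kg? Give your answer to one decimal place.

Calculated osmolality = 2·Na + glucose + BUN/2.8
= 2·141 + 3.9 + 8/2.8
= 282 + 3.90 + 2.86
= 288.76 mOsm/kg ≈ 288.8 mOsm/kg
Osmolar gap = measured − calculated = 285 − 288.8 = -3.8 mOsm/kg

-3.8 mOsm/kg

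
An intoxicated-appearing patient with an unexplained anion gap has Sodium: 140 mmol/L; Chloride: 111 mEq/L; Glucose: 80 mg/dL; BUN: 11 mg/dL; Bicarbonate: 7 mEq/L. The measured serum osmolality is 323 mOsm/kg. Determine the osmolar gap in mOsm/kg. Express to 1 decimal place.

Calculated osmolality = 2·Na + glucose/18 + BUN/2.8
= 2·140 + 80/18 + 11/2.8
= 280 + 4.44 + 3.93
= 288.37 mOsm/kg ≈ 288.4 mOsm/kg
Osmolar gap = measured − calculated = 323 − 288.4 = 34.6 mOsm/kg

34.6 mOsm/kg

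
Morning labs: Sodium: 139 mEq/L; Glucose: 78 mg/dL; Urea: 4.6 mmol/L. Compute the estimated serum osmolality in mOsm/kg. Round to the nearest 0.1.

286.9 mOsm/kg

Calculated osmolality = 2·Na + glucose/18 + urea
= 2·139 + 78/18 + 4.6
= 278 + 4.33 + 4.60
= 286.93 mOsm/kg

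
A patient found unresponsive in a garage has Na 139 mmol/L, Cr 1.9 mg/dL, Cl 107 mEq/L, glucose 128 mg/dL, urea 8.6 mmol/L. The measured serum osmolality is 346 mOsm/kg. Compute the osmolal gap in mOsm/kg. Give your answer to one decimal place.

52.3 mOsm/kg

Calculated osmolality = 2·Na + glucose/18 + urea
= 2·139 + 128/18 + 8.6
= 278 + 7.11 + 8.60
= 293.71 mOsm/kg ≈ 293.7 mOsm/kg
Osmolar gap = measured − calculated = 346 − 293.7 = 52.3 mOsm/kg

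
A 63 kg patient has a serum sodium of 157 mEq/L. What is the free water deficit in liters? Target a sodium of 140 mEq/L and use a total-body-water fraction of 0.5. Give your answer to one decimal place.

3.8 L

TBW = 0.5 · 63 = 31.5 L
Free water deficit = TBW · (Na/140 − 1)
= 31.5 · (157/140 − 1)
= 31.5 · 0.1214
= 3.82 L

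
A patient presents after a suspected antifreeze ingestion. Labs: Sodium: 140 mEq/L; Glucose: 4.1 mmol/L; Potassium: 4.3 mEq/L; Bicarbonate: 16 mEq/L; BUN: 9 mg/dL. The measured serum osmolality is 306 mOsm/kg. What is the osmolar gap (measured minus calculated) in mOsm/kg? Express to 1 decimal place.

Calculated osmolality = 2·Na + glucose + BUN/2.8
= 2·140 + 4.1 + 9/2.8
= 280 + 4.10 + 3.21
= 287.31 mOsm/kg ≈ 287.3 mOsm/kg
Osmolar gap = measured − calculated = 306 − 287.3 = 18.7 mOsm/kg

18.7 mOsm/kg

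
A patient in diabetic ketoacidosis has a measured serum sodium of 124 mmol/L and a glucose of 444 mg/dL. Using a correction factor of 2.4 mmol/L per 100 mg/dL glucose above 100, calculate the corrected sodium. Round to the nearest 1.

Corrected Na = measured Na + 2.4 · (glucose − 100)/100
= 124 + 2.4 · (444 − 100)/100
= 124 + 8.3
= 132.3 mmol/L

132 mmol/L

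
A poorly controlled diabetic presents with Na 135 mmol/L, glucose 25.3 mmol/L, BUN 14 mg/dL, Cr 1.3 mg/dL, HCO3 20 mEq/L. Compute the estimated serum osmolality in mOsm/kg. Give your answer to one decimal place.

300.3 mOsm/kg

Calculated osmolality = 2·Na + glucose + BUN/2.8
= 2·135 + 25.3 + 14/2.8
= 270 + 25.30 + 5
= 300.3 mOsm/kg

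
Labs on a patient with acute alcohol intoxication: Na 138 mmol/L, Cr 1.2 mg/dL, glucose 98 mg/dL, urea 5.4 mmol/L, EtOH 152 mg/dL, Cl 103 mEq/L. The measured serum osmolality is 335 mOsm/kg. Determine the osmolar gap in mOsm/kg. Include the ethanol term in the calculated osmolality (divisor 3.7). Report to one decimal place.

7.1 mOsm/kg

Calculated osmolality = 2·Na + glucose/18 + urea + ethanol/3.7
= 2·138 + 98/18 + 5.4 + 152/3.7
= 276 + 5.44 + 5.40 + 41.08
= 327.92 mOsm/kg ≈ 327.9 mOsm/kg
Osmolar gap = measured − calculated = 335 − 327.9 = 7.1 mOsm/kg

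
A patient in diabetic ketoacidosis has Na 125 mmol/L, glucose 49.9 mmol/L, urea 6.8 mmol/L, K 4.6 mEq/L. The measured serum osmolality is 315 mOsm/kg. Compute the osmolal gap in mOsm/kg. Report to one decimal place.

8.3 mOsm/kg

Calculated osmolality = 2·Na + glucose + urea
= 2·125 + 49.9 + 6.8
= 250 + 49.90 + 6.80
= 306.7 mOsm/kg ≈ 306.7 mOsm/kg
Osmolar gap = measured − calculated = 315 − 306.7 = 8.3 mOsm/kg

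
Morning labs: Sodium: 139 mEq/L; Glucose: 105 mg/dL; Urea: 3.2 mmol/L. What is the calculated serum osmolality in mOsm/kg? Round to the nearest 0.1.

287.0 mOsm/kg

Calculated osmolality = 2·Na + glucose/18 + urea
= 2·139 + 105/18 + 3.2
= 278 + 5.83 + 3.20
= 287.03 mOsm/kg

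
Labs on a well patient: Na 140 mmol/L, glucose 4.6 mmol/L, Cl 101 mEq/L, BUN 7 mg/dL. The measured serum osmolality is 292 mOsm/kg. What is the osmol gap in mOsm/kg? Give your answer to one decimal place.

Calculated osmolality = 2·Na + glucose + BUN/2.8
= 2·140 + 4.6 + 7/2.8
= 280 + 4.60 + 2.50
= 287.1 mOsm/kg ≈ 287.1 mOsm/kg
Osmolar gap = measured − calculated = 292 − 287.1 = 4.9 mOsm/kg

4.9 mOsm/kg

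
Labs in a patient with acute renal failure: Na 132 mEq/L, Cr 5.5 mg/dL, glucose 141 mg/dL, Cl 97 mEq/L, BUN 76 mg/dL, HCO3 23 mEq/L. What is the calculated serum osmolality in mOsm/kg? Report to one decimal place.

299.0 mOsm/kg

Calculated osmolality = 2·Na + glucose/18 + BUN/2.8
= 2·132 + 141/18 + 76/2.8
= 264 + 7.83 + 27.14
= 298.97 mOsm/kg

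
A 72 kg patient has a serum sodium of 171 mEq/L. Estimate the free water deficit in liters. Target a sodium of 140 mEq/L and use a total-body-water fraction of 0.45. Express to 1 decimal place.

7.2 L

TBW = 0.45 · 72 = 32.4 L
Free water deficit = TBW · (Na/140 − 1)
= 32.4 · (171/140 − 1)
= 32.4 · 0.2214
= 7.17 L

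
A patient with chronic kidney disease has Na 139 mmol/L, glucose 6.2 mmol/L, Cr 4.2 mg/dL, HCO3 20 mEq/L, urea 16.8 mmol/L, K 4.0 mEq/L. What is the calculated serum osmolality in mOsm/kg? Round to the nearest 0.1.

301.0 mOsm/kg

Calculated osmolality = 2·Na + glucose + urea
= 2·139 + 6.2 + 16.8
= 278 + 6.20 + 16.80
= 301 mOsm/kg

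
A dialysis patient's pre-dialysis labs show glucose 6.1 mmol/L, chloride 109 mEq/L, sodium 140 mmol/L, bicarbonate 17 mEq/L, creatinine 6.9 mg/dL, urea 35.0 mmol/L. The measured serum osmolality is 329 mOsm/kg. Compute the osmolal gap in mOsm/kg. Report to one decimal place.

Calculated osmolality = 2·Na + glucose + urea
= 2·140 + 6.1 + 35
= 280 + 6.10 + 35
= 321.1 mOsm/kg ≈ 321.1 mOsm/kg
Osmolar gap = measured − calculated = 329 − 321.1 = 7.9 mOsm/kg

7.9 mOsm/kg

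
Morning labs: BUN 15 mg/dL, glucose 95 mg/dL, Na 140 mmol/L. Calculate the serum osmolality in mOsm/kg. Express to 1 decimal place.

290.6 mOsm/kg

Calculated osmolality = 2·Na + glucose/18 + BUN/2.8
= 2·140 + 95/18 + 15/2.8
= 280 + 5.28 + 5.36
= 290.64 mOsm/kg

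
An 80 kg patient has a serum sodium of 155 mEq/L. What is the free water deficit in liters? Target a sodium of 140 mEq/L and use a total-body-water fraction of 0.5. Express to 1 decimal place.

4.3 L

TBW = 0.5 · 80 = 40 L
Free water deficit = TBW · (Na/140 − 1)
= 40 · (155/140 − 1)
= 40 · 0.1071
= 4.28 L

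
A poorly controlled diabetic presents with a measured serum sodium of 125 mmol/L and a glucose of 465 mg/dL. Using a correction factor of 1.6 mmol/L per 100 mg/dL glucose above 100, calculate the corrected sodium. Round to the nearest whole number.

131 mmol/L

Corrected Na = measured Na + 1.6 · (glucose − 100)/100
= 125 + 1.6 · (465 − 100)/100
= 125 + 5.8
= 130.8 mmol/L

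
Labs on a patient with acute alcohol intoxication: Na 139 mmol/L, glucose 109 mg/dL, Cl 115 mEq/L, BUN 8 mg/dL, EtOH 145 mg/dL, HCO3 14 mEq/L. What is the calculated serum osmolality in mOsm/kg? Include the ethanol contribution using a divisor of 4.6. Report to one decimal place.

Calculated osmolality = 2·Na + glucose/18 + BUN/2.8 + ethanol/4.6
= 2·139 + 109/18 + 8/2.8 + 145/4.6
= 278 + 6.06 + 2.86 + 31.52
= 318.44 mOsm/kg

318.4 mOsm/kg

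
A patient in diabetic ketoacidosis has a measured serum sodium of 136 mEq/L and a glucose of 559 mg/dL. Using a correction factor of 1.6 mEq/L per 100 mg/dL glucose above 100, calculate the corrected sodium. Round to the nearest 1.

143 mEq/L

Corrected Na = measured Na + 1.6 · (glucose − 100)/100
= 136 + 1.6 · (559 − 100)/100
= 136 + 7.3
= 143.3 mEq/L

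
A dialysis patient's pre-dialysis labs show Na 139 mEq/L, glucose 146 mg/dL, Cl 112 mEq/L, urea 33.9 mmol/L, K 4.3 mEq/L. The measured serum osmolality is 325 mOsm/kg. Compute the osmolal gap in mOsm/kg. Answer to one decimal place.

5.0 mOsm/kg

Calculated osmolality = 2·Na + glucose/18 + urea
= 2·139 + 146/18 + 33.9
= 278 + 8.11 + 33.90
= 320.01 mOsm/kg ≈ 320.0 mOsm/kg
Osmolar gap = measured − calculated = 325 − 320.0 = 5.0 mOsm/kg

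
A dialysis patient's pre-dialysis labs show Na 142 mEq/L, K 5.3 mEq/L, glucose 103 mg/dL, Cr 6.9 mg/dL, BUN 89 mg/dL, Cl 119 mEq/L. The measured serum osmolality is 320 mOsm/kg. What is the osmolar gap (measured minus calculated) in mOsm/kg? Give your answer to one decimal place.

-1.5 mOsm/kg

Calculated osmolality = 2·Na + glucose/18 + BUN/2.8
= 2·142 + 103/18 + 89/2.8
= 284 + 5.72 + 31.79
= 321.51 mOsm/kg ≈ 321.5 mOsm/kg
Osmolar gap = measured − calculated = 320 − 321.5 = -1.5 mOsm/kg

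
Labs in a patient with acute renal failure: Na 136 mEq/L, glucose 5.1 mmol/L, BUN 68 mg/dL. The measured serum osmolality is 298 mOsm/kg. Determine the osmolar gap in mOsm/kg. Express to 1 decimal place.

Calculated osmolality = 2·Na + glucose + BUN/2.8
= 2·136 + 5.1 + 68/2.8
= 272 + 5.10 + 24.29
= 301.39 mOsm/kg ≈ 301.4 mOsm/kg
Osmolar gap = measured − calculated = 298 − 301.4 = -3.4 mOsm/kg

-3.4 mOsm/kg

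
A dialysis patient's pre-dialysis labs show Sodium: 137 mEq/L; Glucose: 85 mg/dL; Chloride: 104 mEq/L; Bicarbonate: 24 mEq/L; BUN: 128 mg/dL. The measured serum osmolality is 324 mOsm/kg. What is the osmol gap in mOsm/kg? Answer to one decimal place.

-0.4 mOsm/kg

Calculated osmolality = 2·Na + glucose/18 + BUN/2.8
= 2·137 + 85/18 + 128/2.8
= 274 + 4.72 + 45.71
= 324.43 mOsm/kg ≈ 324.4 mOsm/kg
Osmolar gap = measured − calculated = 324 − 324.4 = -0.4 mOsm/kg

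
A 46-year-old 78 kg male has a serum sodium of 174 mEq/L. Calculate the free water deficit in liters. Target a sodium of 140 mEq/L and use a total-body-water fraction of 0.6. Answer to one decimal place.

11.4 L

TBW = 0.6 · 78 = 46.8 L
Free water deficit = TBW · (Na/140 − 1)
= 46.8 · (174/140 − 1)
= 46.8 · 0.2429
= 11.37 L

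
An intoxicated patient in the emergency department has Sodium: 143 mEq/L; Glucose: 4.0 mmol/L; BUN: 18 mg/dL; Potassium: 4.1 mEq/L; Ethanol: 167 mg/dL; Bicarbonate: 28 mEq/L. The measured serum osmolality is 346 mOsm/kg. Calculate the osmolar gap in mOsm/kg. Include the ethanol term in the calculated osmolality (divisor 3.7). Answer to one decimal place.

4.4 mOsm/kg

Calculated osmolality = 2·Na + glucose + BUN/2.8 + ethanol/3.7
= 2·143 + 4 + 18/2.8 + 167/3.7
= 286 + 4 + 6.43 + 45.14
= 341.57 mOsm/kg ≈ 341.6 mOsm/kg
Osmolar gap = measured − calculated = 346 − 341.6 = 4.4 mOsm/kg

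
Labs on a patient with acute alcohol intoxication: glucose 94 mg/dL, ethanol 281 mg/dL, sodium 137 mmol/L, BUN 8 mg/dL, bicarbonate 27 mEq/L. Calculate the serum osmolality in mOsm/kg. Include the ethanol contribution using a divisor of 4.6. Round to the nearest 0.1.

Calculated osmolality = 2·Na + glucose/18 + BUN/2.8 + ethanol/4.6
= 2·137 + 94/18 + 8/2.8 + 281/4.6
= 274 + 5.22 + 2.86 + 61.09
= 343.17 mOsm/kg

343.2 mOsm/kg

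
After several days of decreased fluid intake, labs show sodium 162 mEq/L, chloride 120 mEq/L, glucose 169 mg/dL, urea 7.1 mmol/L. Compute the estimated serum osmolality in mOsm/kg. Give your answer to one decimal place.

340.5 mOsm/kg

Calculated osmolality = 2·Na + glucose/18 + urea
= 2·162 + 169/18 + 7.1
= 324 + 9.39 + 7.10
= 340.49 mOsm/kg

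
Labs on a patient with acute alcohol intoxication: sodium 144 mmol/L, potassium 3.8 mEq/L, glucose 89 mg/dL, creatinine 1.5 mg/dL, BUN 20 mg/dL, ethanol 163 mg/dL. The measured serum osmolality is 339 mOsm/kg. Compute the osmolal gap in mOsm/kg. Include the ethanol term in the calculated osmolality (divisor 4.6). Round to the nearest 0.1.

3.5 mOsm/kg

Calculated osmolality = 2·Na + glucose/18 + BUN/2.8 + ethanol/4.6
= 2·144 + 89/18 + 20/2.8 + 163/4.6
= 288 + 4.94 + 7.14 + 35.43
= 335.51 mOsm/kg ≈ 335.5 mOsm/kg
Osmolar gap = measured − calculated = 339 − 335.5 = 3.5 mOsm/kg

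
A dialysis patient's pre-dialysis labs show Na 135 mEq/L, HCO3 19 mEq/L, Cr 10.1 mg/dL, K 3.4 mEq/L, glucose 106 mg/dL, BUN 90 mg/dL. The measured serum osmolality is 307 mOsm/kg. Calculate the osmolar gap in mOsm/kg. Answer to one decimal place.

-1.0 mOsm/kg

Calculated osmolality = 2·Na + glucose/18 + BUN/2.8
= 2·135 + 106/18 + 90/2.8
= 270 + 5.89 + 32.14
= 308.03 mOsm/kg ≈ 308.0 mOsm/kg
Osmolar gap = measured − calculated = 307 − 308.0 = -1.0 mOsm/kg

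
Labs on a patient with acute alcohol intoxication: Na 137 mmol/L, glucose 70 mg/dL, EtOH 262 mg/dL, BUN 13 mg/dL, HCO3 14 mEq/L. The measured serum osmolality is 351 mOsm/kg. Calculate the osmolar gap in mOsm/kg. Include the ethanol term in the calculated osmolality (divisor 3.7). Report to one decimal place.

Calculated osmolality = 2·Na + glucose/18 + BUN/2.8 + ethanol/3.7
= 2·137 + 70/18 + 13/2.8 + 262/3.7
= 274 + 3.89 + 4.64 + 70.81
= 353.34 mOsm/kg ≈ 353.3 mOsm/kg
Osmolar gap = measured − calculated = 351 − 353.3 = -2.3 mOsm/kg

-2.3 mOsm/kg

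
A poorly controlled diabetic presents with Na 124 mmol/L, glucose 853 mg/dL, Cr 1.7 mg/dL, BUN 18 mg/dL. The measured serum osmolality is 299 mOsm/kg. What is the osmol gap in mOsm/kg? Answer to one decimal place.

-2.8 mOsm/kg

Calculated osmolality = 2·Na + glucose/18 + BUN/2.8
= 2·124 + 853/18 + 18/2.8
= 248 + 47.39 + 6.43
= 301.82 mOsm/kg ≈ 301.8 mOsm/kg
Osmolar gap = measured − calculated = 299 − 301.8 = -2.8 mOsm/kg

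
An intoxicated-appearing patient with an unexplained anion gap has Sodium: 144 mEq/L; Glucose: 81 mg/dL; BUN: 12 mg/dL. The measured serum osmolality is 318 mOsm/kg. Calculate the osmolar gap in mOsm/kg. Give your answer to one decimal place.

Calculated osmolality = 2·Na + glucose/18 + BUN/2.8
= 2·144 + 81/18 + 12/2.8
= 288 + 4.50 + 4.29
= 296.79 mOsm/kg ≈ 296.8 mOsm/kg
Osmolar gap = measured − calculated = 318 − 296.8 = 21.2 mOsm/kg

21.2 mOsm/kg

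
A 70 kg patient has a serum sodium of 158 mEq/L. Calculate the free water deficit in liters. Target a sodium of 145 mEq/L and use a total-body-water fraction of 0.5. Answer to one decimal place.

3.1 L

TBW = 0.5 · 70 = 35 L
Free water deficit = TBW · (Na/145 − 1)
= 35 · (158/145 − 1)
= 35 · 0.0897
= 3.14 L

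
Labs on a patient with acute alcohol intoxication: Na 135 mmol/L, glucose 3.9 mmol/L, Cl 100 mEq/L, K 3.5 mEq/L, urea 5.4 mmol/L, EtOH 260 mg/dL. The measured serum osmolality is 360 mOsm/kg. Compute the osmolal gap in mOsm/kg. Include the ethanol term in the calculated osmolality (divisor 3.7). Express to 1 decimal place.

10.4 mOsm/kg

Calculated osmolality = 2·Na + glucose + urea + ethanol/3.7
= 2·135 + 3.9 + 5.4 + 260/3.7
= 270 + 3.90 + 5.40 + 70.27
= 349.57 mOsm/kg ≈ 349.6 mOsm/kg
Osmolar gap = measured − calculated = 360 − 349.6 = 10.4 mOsm/kg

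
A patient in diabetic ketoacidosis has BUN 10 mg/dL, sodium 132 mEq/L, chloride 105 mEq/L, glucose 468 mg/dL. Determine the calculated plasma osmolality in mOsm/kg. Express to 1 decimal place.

Calculated osmolality = 2·Na + glucose/18 + BUN/2.8
= 2·132 + 468/18 + 10/2.8
= 264 + 26 + 3.57
= 293.57 mOsm/kg

293.6 mOsm/kg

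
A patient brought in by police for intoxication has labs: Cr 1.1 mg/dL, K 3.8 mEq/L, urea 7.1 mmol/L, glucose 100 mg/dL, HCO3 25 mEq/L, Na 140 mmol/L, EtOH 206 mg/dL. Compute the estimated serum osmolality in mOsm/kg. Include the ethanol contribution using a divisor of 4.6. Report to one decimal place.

Calculated osmolality = 2·Na + glucose/18 + urea + ethanol/4.6
= 2·140 + 100/18 + 7.1 + 206/4.6
= 280 + 5.56 + 7.10 + 44.78
= 337.44 mOsm/kg

337.4 mOsm/kg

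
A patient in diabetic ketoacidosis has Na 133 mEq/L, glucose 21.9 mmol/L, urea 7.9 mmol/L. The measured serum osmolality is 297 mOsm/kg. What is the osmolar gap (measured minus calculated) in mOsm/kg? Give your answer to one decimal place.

1.2 mOsm/kg

Calculated osmolality = 2·Na + glucose + urea
= 2·133 + 21.9 + 7.9
= 266 + 21.90 + 7.90
= 295.8 mOsm/kg ≈ 295.8 mOsm/kg
Osmolar gap = measured − calculated = 297 − 295.8 = 1.2 mOsm/kg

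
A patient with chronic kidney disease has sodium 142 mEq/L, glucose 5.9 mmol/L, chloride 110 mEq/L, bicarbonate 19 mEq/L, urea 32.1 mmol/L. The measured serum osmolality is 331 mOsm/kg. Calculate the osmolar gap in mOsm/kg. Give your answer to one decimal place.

9.0 mOsm/kg

Calculated osmolality = 2·Na + glucose + urea
= 2·142 + 5.9 + 32.1
= 284 + 5.90 + 32.10
= 322 mOsm/kg ≈ 322.0 mOsm/kg
Osmolar gap = measured − calculated = 331 − 322.0 = 9.0 mOsm/kg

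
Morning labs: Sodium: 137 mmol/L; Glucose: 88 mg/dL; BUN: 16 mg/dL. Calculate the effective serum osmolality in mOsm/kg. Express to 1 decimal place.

Effective osmolality excludes urea (freely permeant across cell membranes):
2·Na + glucose/18
= 2·137 + 88/18
= 274 + 4.89
= 278.89 mOsm/kg

278.9 mOsm/kg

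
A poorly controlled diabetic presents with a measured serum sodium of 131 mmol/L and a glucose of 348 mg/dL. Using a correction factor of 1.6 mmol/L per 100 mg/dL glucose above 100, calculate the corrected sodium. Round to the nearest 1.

Corrected Na = measured Na + 1.6 · (glucose − 100)/100
= 131 + 1.6 · (348 − 100)/100
= 131 + 4
= 135 mmol/L

135 mmol/L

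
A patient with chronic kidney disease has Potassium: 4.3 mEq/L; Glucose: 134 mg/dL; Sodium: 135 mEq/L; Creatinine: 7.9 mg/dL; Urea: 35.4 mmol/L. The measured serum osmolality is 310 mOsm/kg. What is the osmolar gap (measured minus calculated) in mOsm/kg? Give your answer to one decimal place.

Calculated osmolality = 2·Na + glucose/18 + urea
= 2·135 + 134/18 + 35.4
= 270 + 7.44 + 35.40
= 312.84 mOsm/kg ≈ 312.8 mOsm/kg
Osmolar gap = measured − calculated = 310 − 312.8 = -2.8 mOsm/kg

-2.8 mOsm/kg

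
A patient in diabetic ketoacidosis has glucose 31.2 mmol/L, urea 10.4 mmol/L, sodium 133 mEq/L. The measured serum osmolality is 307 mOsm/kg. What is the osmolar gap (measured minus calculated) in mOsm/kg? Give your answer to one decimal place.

-0.6 mOsm/kg

Calculated osmolality = 2·Na + glucose + urea
= 2·133 + 31.2 + 10.4
= 266 + 31.20 + 10.40
= 307.6 mOsm/kg ≈ 307.6 mOsm/kg
Osmolar gap = measured − calculated = 307 − 307.6 = -0.6 mOsm/kg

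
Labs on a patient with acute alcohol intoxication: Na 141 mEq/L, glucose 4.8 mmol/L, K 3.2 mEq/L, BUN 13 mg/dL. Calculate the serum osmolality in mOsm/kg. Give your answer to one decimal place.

Calculated osmolality = 2·Na + glucose + BUN/2.8
= 2·141 + 4.8 + 13/2.8
= 282 + 4.80 + 4.64
= 291.44 mOsm/kg

291.4 mOsm/kg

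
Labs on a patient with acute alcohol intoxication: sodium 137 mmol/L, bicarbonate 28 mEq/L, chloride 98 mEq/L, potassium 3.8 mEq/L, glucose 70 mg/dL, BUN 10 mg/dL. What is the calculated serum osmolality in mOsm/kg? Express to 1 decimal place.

281.5 mOsm/kg

Calculated osmolality = 2·Na + glucose/18 + BUN/2.8
= 2·137 + 70/18 + 10/2.8
= 274 + 3.89 + 3.57
= 281.46 mOsm/kg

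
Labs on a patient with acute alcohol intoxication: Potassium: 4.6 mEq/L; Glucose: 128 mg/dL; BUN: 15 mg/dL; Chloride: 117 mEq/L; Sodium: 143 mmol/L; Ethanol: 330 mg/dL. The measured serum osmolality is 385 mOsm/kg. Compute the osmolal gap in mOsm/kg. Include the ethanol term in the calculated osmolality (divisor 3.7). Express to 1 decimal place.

-2.7 mOsm/kg

Calculated osmolality = 2·Na + glucose/18 + BUN/2.8 + ethanol/3.7
= 2·143 + 128/18 + 15/2.8 + 330/3.7
= 286 + 7.11 + 5.36 + 89.19
= 387.66 mOsm/kg ≈ 387.7 mOsm/kg
Osmolar gap = measured − calculated = 385 − 387.7 = -2.7 mOsm/kg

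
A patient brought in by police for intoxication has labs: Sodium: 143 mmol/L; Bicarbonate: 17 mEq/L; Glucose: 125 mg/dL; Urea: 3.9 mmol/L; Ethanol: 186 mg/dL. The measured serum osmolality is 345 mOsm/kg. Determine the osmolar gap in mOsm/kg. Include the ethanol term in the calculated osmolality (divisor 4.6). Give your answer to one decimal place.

7.7 mOsm/kg

Calculated osmolality = 2·Na + glucose/18 + urea + ethanol/4.6
= 2·143 + 125/18 + 3.9 + 186/4.6
= 286 + 6.94 + 3.90 + 40.43
= 337.27 mOsm/kg ≈ 337.3 mOsm/kg
Osmolar gap = measured − calculated = 345 − 337.3 = 7.7 mOsm/kg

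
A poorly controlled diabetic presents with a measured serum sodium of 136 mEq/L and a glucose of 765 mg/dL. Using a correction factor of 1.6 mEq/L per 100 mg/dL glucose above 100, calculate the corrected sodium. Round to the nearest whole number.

147 mEq/L

Corrected Na = measured Na + 1.6 · (glucose − 100)/100
= 136 + 1.6 · (765 − 100)/100
= 136 + 10.6
= 146.6 mEq/L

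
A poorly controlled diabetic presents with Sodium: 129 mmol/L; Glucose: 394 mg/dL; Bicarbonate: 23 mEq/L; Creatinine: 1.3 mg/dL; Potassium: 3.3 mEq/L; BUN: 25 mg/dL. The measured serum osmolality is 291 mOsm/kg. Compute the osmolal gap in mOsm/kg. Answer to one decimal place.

Calculated osmolality = 2·Na + glucose/18 + BUN/2.8
= 2·129 + 394/18 + 25/2.8
= 258 + 21.89 + 8.93
= 288.82 mOsm/kg ≈ 288.8 mOsm/kg
Osmolar gap = measured − calculated = 291 − 288.8 = 2.2 mOsm/kg

2.2 mOsm/kg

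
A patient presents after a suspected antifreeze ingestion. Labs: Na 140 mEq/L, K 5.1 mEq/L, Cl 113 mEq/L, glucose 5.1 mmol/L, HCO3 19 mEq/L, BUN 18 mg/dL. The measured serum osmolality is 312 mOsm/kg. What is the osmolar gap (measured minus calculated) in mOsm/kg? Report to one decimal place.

Calculated osmolality = 2·Na + glucose + BUN/2.8
= 2·140 + 5.1 + 18/2.8
= 280 + 5.10 + 6.43
= 291.53 mOsm/kg ≈ 291.5 mOsm/kg
Osmolar gap = measured − calculated = 312 − 291.5 = 20.5 mOsm/kg

20.5 mOsm/kg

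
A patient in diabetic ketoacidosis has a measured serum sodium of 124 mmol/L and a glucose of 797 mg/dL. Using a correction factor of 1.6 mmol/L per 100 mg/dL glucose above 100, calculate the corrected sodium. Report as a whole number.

Corrected Na = measured Na + 1.6 · (glucose − 100)/100
= 124 + 1.6 · (797 − 100)/100
= 124 + 11.2
= 135.2 mmol/L

135 mmol/L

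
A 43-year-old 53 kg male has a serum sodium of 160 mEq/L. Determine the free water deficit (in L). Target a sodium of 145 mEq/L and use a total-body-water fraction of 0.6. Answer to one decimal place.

TBW = 0.6 · 53 = 31.8 L
Free water deficit = TBW · (Na/145 − 1)
= 31.8 · (160/145 − 1)
= 31.8 · 0.1034
= 3.29 L

3.3 L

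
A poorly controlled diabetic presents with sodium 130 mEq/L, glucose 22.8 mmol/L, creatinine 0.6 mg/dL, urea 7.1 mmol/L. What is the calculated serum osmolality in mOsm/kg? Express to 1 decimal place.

289.9 mOsm/kg

Calculated osmolality = 2·Na + glucose + urea
= 2·130 + 22.8 + 7.1
= 260 + 22.80 + 7.10
= 289.9 mOsm/kg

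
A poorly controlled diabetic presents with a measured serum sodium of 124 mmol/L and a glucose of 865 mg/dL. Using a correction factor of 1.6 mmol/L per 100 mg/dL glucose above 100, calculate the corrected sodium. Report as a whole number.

136 mmol/L

Corrected Na = measured Na + 1.6 · (glucose − 100)/100
= 124 + 1.6 · (865 − 100)/100
= 124 + 12.2
= 136.2 mmol/L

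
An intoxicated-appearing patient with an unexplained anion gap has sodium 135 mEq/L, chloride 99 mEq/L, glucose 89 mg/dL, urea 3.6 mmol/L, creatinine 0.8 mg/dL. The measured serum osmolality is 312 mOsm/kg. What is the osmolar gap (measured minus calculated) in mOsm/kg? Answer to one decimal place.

Calculated osmolality = 2·Na + glucose/18 + urea
= 2·135 + 89/18 + 3.6
= 270 + 4.94 + 3.60
= 278.54 mOsm/kg ≈ 278.5 mOsm/kg
Osmolar gap = measured − calculated = 312 − 278.5 = 33.5 mOsm/kg

33.5 mOsm/kg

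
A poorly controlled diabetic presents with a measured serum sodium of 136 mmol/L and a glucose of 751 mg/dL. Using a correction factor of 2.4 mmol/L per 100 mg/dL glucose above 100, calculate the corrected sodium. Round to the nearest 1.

Corrected Na = measured Na + 2.4 · (glucose − 100)/100
= 136 + 2.4 · (751 − 100)/100
= 136 + 15.6
= 151.6 mmol/L

152 mmol/L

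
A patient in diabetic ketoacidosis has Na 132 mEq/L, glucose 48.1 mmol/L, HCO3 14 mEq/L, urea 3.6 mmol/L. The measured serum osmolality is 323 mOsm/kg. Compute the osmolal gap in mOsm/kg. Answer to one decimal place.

Calculated osmolality = 2·Na + glucose + urea
= 2·132 + 48.1 + 3.6
= 264 + 48.10 + 3.60
= 315.7 mOsm/kg ≈ 315.7 mOsm/kg
Osmolar gap = measured − calculated = 323 − 315.7 = 7.3 mOsm/kg

7.3 mOsm/kg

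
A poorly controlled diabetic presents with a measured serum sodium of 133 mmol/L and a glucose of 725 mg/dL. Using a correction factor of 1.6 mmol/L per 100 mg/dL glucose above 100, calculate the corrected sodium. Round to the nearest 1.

Corrected Na = measured Na + 1.6 · (glucose − 100)/100
= 133 + 1.6 · (725 − 100)/100
= 133 + 10
= 143 mmol/L

143 mmol/L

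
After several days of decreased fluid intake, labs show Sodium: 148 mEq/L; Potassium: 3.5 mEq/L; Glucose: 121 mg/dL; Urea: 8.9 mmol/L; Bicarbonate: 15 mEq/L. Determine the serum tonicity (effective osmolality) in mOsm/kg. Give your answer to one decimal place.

Effective osmolality excludes urea (freely permeant across cell membranes):
2·Na + glucose/18
= 2·148 + 121/18
= 296 + 6.72
= 302.72 mOsm/kg

302.7 mOsm/kg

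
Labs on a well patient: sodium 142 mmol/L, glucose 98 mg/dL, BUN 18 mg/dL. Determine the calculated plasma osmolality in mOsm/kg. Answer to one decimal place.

295.9 mOsm/kg

Calculated osmolality = 2·Na + glucose/18 + BUN/2.8
= 2·142 + 98/18 + 18/2.8
= 284 + 5.44 + 6.43
= 295.87 mOsm/kg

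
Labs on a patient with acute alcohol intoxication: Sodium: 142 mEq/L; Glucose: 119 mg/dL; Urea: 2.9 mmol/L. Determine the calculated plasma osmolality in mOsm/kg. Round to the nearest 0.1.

Calculated osmolality = 2·Na + glucose/18 + urea
= 2·142 + 119/18 + 2.9
= 284 + 6.61 + 2.90
= 293.51 mOsm/kg

293.5 mOsm/kg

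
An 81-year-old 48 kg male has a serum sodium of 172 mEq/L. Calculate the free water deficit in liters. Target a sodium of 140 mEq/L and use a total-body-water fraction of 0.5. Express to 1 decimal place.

TBW = 0.5 · 48 = 24 L
Free water deficit = TBW · (Na/140 − 1)
= 24 · (172/140 − 1)
= 24 · 0.2286
= 5.49 L

5.5 L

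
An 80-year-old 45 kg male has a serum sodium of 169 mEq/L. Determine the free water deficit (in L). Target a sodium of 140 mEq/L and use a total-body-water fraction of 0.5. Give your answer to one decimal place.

TBW = 0.5 · 45 = 22.5 L
Free water deficit = TBW · (Na/140 − 1)
= 22.5 · (169/140 − 1)
= 22.5 · 0.2071
= 4.66 L

4.7 L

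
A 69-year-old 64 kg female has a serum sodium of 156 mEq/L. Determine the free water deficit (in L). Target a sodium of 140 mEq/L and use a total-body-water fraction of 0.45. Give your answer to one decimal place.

TBW = 0.45 · 64 = 28.8 L
Free water deficit = TBW · (Na/140 − 1)
= 28.8 · (156/140 − 1)
= 28.8 · 0.1143
= 3.29 L

3.3 L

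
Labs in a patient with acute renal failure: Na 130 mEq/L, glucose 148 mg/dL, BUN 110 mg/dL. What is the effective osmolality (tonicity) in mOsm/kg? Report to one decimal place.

268.2 mOsm/kg

Effective osmolality excludes urea (freely permeant across cell membranes):
2·Na + glucose/18
= 2·130 + 148/18
= 260 + 8.22
= 268.22 mOsm/kg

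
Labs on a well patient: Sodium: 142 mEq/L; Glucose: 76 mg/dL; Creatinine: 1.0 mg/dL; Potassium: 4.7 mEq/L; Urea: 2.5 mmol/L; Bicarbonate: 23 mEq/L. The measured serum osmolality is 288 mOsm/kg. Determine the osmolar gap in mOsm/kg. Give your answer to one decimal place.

Calculated osmolality = 2·Na + glucose/18 + urea
= 2·142 + 76/18 + 2.5
= 284 + 4.22 + 2.50
= 290.72 mOsm/kg ≈ 290.7 mOsm/kg
Osmolar gap = measured − calculated = 288 − 290.7 = -2.7 mOsm/kg

-2.7 mOsm/kg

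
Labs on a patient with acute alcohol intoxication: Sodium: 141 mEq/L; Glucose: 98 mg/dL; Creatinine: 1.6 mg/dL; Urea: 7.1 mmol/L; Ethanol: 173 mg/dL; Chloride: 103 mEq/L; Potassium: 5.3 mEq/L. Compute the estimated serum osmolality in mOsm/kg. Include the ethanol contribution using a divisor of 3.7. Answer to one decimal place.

341.3 mOsm/kg

Calculated osmolality = 2·Na + glucose/18 + urea + ethanol/3.7
= 2·141 + 98/18 + 7.1 + 173/3.7
= 282 + 5.44 + 7.10 + 46.76
= 341.3 mOsm/kg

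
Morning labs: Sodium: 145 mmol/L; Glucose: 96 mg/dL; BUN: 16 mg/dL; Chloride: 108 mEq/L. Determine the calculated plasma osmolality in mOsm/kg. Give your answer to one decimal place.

301.0 mOsm/kg

Calculated osmolality = 2·Na + glucose/18 + BUN/2.8
= 2·145 + 96/18 + 16/2.8
= 290 + 5.33 + 5.71
= 301.04 mOsm/kg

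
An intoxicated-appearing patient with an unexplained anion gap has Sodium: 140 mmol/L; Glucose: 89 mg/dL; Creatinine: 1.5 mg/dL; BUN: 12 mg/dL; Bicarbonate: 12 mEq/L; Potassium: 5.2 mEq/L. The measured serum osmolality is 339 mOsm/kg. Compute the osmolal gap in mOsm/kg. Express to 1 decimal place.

49.8 mOsm/kg

Calculated osmolality = 2·Na + glucose/18 + BUN/2.8
= 2·140 + 89/18 + 12/2.8
= 280 + 4.94 + 4.29
= 289.23 mOsm/kg ≈ 289.2 mOsm/kg
Osmolar gap = measured − calculated = 339 − 289.2 = 49.8 mOsm/kg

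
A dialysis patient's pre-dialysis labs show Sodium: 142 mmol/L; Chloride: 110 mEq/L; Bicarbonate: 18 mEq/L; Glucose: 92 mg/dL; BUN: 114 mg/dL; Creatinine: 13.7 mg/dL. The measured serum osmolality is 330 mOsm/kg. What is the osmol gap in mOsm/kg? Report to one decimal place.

Calculated osmolality = 2·Na + glucose/18 + BUN/2.8
= 2·142 + 92/18 + 114/2.8
= 284 + 5.11 + 40.71
= 329.82 mOsm/kg ≈ 329.8 mOsm/kg
Osmolar gap = measured − calculated = 330 − 329.8 = 0.2 mOsm/kg

0.2 mOsm/kg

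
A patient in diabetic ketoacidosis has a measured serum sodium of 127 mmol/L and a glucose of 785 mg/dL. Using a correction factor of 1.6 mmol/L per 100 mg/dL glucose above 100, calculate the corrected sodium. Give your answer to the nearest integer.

138 mmol/L

Corrected Na = measured Na + 1.6 · (glucose − 100)/100
= 127 + 1.6 · (785 − 100)/100
= 127 + 11
= 138 mmol/L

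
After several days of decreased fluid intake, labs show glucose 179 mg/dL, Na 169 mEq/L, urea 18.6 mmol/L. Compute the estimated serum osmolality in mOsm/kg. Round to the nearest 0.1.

Calculated osmolality = 2·Na + glucose/18 + urea
= 2·169 + 179/18 + 18.6
= 338 + 9.94 + 18.60
= 366.54 mOsm/kg

366.5 mOsm/kg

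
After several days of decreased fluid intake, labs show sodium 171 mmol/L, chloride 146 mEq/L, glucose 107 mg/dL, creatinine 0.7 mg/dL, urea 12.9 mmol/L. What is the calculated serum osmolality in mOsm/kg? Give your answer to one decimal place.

360.8 mOsm/kg

Calculated osmolality = 2·Na + glucose/18 + urea
= 2·171 + 107/18 + 12.9
= 342 + 5.94 + 12.90
= 360.84 mOsm/kg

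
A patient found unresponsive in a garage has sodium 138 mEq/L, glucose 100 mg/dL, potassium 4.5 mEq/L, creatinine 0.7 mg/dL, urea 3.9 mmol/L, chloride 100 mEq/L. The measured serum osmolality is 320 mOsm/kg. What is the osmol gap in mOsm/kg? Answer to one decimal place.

34.5 mOsm/kg

Calculated osmolality = 2·Na + glucose/18 + urea
= 2·138 + 100/18 + 3.9
= 276 + 5.56 + 3.90
= 285.46 mOsm/kg ≈ 285.5 mOsm/kg
Osmolar gap = measured − calculated = 320 − 285.5 = 34.5 mOsm/kg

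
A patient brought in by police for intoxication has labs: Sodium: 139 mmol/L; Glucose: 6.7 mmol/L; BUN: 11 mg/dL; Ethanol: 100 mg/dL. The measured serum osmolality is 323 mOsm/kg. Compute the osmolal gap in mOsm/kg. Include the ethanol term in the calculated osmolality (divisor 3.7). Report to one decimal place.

Calculated osmolality = 2·Na + glucose + BUN/2.8 + ethanol/3.7
= 2·139 + 6.7 + 11/2.8 + 100/3.7
= 278 + 6.70 + 3.93 + 27.03
= 315.66 mOsm/kg ≈ 315.7 mOsm/kg
Osmolar gap = measured − calculated = 323 − 315.7 = 7.3 mOsm/kg

7.3 mOsm/kg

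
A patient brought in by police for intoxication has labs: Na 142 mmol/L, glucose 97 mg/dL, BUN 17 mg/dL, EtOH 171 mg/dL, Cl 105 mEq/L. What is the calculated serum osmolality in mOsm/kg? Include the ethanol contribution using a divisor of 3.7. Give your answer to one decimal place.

Calculated osmolality = 2·Na + glucose/18 + BUN/2.8 + ethanol/3.7
= 2·142 + 97/18 + 17/2.8 + 171/3.7
= 284 + 5.39 + 6.07 + 46.22
= 341.68 mOsm/kg

341.7 mOsm/kg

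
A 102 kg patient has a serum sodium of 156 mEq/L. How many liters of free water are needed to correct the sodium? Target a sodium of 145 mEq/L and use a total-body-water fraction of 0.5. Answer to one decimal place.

3.9 L

TBW = 0.5 · 102 = 51 L
Free water deficit = TBW · (Na/145 − 1)
= 51 · (156/145 − 1)
= 51 · 0.0759
= 3.87 L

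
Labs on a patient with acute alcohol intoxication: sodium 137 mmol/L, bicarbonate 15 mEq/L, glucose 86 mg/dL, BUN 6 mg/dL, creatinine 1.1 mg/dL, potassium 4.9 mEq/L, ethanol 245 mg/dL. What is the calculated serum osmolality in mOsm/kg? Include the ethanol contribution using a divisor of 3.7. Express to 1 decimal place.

Calculated osmolality = 2·Na + glucose/18 + BUN/2.8 + ethanol/3.7
= 2·137 + 86/18 + 6/2.8 + 245/3.7
= 274 + 4.78 + 2.14 + 66.22
= 347.14 mOsm/kg

347.1 mOsm/kg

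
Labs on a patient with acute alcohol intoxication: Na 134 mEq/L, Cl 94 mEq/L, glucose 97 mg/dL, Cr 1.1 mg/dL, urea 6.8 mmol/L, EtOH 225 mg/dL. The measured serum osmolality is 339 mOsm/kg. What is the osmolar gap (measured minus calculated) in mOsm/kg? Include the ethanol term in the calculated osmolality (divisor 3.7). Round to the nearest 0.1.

Calculated osmolality = 2·Na + glucose/18 + urea + ethanol/3.7
= 2·134 + 97/18 + 6.8 + 225/3.7
= 268 + 5.39 + 6.80 + 60.81
= 341 mOsm/kg ≈ 341.0 mOsm/kg
Osmolar gap = measured − calculated = 339 − 341.0 = -2.0 mOsm/kg

-2.0 mOsm/kg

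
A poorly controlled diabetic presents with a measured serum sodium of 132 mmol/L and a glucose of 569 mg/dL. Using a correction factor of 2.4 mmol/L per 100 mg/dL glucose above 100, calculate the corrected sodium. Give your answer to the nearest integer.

Corrected Na = measured Na + 2.4 · (glucose − 100)/100
= 132 + 2.4 · (569 − 100)/100
= 132 + 11.3
= 143.3 mmol/L

143 mmol/L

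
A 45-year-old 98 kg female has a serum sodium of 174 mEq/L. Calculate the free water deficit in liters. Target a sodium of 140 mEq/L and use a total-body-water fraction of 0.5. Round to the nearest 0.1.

11.9 L

TBW = 0.5 · 98 = 49 L
Free water deficit = TBW · (Na/140 − 1)
= 49 · (174/140 − 1)
= 49 · 0.2429
= 11.9 L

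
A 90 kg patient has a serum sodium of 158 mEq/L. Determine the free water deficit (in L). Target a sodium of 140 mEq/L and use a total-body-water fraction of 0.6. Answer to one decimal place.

TBW = 0.6 · 90 = 54 L
Free water deficit = TBW · (Na/140 − 1)
= 54 · (158/140 − 1)
= 54 · 0.1286
= 6.94 L

6.9 L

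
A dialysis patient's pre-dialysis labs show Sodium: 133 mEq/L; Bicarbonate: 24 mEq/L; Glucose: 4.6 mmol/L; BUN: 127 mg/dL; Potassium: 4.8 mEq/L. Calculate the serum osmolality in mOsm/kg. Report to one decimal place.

316.0 mOsm/kg

Calculated osmolality = 2·Na + glucose + BUN/2.8
= 2·133 + 4.6 + 127/2.8
= 266 + 4.60 + 45.36
= 315.96 mOsm/kg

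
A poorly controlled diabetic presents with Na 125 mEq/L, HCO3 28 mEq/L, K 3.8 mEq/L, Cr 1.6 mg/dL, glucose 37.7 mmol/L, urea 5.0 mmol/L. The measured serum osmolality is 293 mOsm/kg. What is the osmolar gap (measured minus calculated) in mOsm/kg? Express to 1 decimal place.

Calculated osmolality = 2·Na + glucose + urea
= 2·125 + 37.7 + 5
= 250 + 37.70 + 5
= 292.7 mOsm/kg ≈ 292.7 mOsm/kg
Osmolar gap = measured − calculated = 293 − 292.7 = 0.3 mOsm/kg

0.3 mOsm/kg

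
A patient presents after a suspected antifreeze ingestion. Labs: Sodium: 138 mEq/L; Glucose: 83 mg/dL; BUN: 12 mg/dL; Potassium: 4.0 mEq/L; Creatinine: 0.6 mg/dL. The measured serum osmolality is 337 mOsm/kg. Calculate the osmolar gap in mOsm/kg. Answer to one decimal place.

Calculated osmolality = 2·Na + glucose/18 + BUN/2.8
= 2·138 + 83/18 + 12/2.8
= 276 + 4.61 + 4.29
= 284.9 mOsm/kg ≈ 284.9 mOsm/kg
Osmolar gap = measured − calculated = 337 − 284.9 = 52.1 mOsm/kg

52.1 mOsm/kg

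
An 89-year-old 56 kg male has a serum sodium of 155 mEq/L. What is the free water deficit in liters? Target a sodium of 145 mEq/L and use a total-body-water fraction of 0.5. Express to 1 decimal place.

TBW = 0.5 · 56 = 28 L
Free water deficit = TBW · (Na/145 − 1)
= 28 · (155/145 − 1)
= 28 · 0.069
= 1.93 L

1.9 L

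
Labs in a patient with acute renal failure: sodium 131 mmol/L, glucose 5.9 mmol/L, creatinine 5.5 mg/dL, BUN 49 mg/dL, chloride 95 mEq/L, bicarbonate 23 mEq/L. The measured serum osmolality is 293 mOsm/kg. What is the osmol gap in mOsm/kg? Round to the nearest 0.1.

7.6 mOsm/kg

Calculated osmolality = 2·Na + glucose + BUN/2.8
= 2·131 + 5.9 + 49/2.8
= 262 + 5.90 + 17.50
= 285.4 mOsm/kg ≈ 285.4 mOsm/kg
Osmolar gap = measured − calculated = 293 − 285.4 = 7.6 mOsm/kg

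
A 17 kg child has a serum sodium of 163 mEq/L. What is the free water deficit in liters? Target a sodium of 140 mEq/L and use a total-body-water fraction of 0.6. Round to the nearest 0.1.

TBW = 0.6 · 17 = 10.2 L
Free water deficit = TBW · (Na/140 − 1)
= 10.2 · (163/140 − 1)
= 10.2 · 0.1643
= 1.68 L

1.7 L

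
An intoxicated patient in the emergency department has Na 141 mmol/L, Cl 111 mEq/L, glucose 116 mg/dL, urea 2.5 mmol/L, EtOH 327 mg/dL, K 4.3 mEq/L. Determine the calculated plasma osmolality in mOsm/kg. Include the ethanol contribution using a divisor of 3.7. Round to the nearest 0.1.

Calculated osmolality = 2·Na + glucose/18 + urea + ethanol/3.7
= 2·141 + 116/18 + 2.5 + 327/3.7
= 282 + 6.44 + 2.50 + 88.38
= 379.32 mOsm/kg

379.3 mOsm/kg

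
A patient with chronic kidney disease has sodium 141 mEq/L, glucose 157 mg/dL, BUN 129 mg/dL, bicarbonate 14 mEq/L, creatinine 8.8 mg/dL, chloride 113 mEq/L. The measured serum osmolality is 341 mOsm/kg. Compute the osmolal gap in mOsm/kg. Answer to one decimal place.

4.2 mOsm/kg

Calculated osmolality = 2·Na + glucose/18 + BUN/2.8
= 2·141 + 157/18 + 129/2.8
= 282 + 8.72 + 46.07
= 336.79 mOsm/kg ≈ 336.8 mOsm/kg
Osmolar gap = measured − calculated = 341 − 336.8 = 4.2 mOsm/kg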